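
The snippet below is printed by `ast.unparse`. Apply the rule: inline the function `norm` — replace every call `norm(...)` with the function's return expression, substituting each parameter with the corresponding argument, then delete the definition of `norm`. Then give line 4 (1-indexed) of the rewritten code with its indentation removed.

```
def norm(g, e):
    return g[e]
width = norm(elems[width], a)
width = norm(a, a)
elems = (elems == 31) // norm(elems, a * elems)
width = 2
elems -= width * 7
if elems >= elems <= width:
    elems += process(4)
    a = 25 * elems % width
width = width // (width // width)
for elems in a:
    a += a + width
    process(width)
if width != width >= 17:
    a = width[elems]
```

width = 2

Transformed code:
width = elems[width][a]
width = a[a]
elems = (elems == 31) // elems[a * elems]
width = 2
elems -= width * 7
if elems >= elems <= width:
    elems += process(4)
    a = 25 * elems % width
width = width // (width // width)
for elems in a:
    a += a + width
    process(width)
if width != width >= 17:
    a = width[elems]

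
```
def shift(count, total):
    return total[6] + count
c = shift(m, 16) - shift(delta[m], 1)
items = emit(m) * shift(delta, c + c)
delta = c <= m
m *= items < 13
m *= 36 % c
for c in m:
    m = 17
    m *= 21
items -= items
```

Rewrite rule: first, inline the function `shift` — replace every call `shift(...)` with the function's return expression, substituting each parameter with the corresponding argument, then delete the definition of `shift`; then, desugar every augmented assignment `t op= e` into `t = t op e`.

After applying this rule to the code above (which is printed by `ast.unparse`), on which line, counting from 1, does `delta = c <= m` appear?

Transformed code:
c = 16[6] + m - (1[6] + delta[m])
items = emit(m) * ((c + c)[6] + delta)
delta = c <= m
m = m * (items < 13)
m = m * (36 % c)
for c in m:
    m = 17
    m = m * 21
items = items - items

3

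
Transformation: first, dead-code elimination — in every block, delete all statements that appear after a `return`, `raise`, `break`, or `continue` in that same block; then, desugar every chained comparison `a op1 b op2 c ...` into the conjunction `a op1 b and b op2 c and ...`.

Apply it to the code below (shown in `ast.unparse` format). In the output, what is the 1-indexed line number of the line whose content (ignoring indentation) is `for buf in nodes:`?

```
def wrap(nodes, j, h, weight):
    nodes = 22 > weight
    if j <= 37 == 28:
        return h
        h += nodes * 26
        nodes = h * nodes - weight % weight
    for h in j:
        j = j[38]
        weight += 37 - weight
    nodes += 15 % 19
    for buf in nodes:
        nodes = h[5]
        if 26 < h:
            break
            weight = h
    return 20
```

Transformed code:
def wrap(nodes, j, h, weight):
    nodes = 22 > weight
    if j <= 37 and 37 == 28:
        return h
    for h in j:
        j = j[38]
        weight += 37 - weight
    nodes += 15 % 19
    for buf in nodes:
        nodes = h[5]
        if 26 < h:
            break
    return 20

9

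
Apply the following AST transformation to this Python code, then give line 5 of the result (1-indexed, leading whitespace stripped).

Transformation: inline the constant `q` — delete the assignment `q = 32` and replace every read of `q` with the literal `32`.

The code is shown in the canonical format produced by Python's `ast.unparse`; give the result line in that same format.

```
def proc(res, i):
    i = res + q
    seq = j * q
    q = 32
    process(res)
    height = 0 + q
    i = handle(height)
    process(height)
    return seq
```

height = 0 + 32

Transformed code:
def proc(res, i):
    i = res + 32
    seq = j * 32
    process(res)
    height = 0 + 32
    i = handle(height)
    process(height)
    return seq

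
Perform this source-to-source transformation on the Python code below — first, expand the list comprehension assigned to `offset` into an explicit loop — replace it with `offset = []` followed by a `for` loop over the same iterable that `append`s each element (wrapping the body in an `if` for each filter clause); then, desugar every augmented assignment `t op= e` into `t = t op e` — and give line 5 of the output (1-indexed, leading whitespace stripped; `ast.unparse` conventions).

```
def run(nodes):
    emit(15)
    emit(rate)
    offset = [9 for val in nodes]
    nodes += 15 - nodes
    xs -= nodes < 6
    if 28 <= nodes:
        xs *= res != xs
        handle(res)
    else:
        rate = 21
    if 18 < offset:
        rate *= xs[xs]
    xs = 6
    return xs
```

Transformed code:
def run(nodes):
    emit(15)
    emit(rate)
    offset = []
    for val in nodes:
        offset.append(9)
    nodes = nodes + (15 - nodes)
    xs = xs - (nodes < 6)
    if 28 <= nodes:
        xs = xs * (res != xs)
        handle(res)
    else:
        rate = 21
    if 18 < offset:
        rate = rate * xs[xs]
    xs = 6
    return xs

for val in nodes:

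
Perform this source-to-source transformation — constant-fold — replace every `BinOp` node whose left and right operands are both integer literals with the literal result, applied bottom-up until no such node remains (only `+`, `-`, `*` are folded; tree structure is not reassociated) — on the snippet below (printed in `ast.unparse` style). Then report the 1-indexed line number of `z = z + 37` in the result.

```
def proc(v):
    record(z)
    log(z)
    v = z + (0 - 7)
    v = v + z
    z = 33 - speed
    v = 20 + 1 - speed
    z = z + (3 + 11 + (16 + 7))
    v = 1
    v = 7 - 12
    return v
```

8

Transformed code:
def proc(v):
    record(z)
    log(z)
    v = z + -7
    v = v + z
    z = 33 - speed
    v = 21 - speed
    z = z + 37
    v = 1
    v = -5
    return v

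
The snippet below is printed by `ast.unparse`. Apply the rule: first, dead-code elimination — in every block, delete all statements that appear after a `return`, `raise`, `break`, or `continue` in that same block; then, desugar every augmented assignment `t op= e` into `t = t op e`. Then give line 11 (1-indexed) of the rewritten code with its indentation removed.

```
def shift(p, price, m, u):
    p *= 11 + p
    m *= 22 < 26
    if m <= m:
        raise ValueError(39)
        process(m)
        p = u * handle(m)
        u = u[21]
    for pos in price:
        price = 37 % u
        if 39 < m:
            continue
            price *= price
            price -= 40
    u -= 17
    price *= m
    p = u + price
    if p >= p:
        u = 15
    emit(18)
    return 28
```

Transformed code:
def shift(p, price, m, u):
    p = p * (11 + p)
    m = m * (22 < 26)
    if m <= m:
        raise ValueError(39)
    for pos in price:
        price = 37 % u
        if 39 < m:
            continue
    u = u - 17
    price = price * m
    p = u + price
    if p >= p:
        u = 15
    emit(18)
    return 28

price = price * m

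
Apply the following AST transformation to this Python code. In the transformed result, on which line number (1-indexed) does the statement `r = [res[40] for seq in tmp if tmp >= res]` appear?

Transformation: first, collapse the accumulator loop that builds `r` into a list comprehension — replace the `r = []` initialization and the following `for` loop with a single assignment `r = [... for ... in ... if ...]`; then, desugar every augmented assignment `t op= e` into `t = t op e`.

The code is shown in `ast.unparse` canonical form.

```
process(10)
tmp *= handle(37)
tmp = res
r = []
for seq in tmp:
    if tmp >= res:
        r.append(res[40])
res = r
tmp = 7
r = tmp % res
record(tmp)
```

Transformed code:
process(10)
tmp = tmp * handle(37)
tmp = res
r = [res[40] for seq in tmp if tmp >= res]
res = r
tmp = 7
r = tmp % res
record(tmp)

4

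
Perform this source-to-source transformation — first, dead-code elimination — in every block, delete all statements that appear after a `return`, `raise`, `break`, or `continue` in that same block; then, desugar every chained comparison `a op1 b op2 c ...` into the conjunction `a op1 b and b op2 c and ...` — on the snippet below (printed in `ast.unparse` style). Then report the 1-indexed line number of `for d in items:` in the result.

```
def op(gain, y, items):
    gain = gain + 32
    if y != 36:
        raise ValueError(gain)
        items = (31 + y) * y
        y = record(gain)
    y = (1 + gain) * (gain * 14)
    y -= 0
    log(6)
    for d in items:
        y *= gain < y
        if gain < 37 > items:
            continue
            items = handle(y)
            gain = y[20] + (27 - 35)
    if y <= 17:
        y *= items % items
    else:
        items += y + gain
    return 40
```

8

Transformed code:
def op(gain, y, items):
    gain = gain + 32
    if y != 36:
        raise ValueError(gain)
    y = (1 + gain) * (gain * 14)
    y -= 0
    log(6)
    for d in items:
        y *= gain < y
        if gain < 37 and 37 > items:
            continue
    if y <= 17:
        y *= items % items
    else:
        items += y + gain
    return 40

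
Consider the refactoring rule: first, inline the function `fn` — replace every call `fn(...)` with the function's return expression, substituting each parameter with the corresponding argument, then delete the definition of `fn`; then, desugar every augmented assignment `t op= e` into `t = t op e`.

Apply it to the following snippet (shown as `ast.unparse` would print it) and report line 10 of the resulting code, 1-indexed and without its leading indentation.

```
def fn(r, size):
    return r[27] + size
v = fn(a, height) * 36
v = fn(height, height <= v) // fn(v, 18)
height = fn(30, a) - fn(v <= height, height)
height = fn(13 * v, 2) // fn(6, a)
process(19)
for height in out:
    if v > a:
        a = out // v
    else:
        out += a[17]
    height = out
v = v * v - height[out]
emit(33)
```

out = out + a[17]

Transformed code:
v = (a[27] + height) * 36
v = (height[27] + (height <= v)) // (v[27] + 18)
height = 30[27] + a - ((v <= height)[27] + height)
height = ((13 * v)[27] + 2) // (6[27] + a)
process(19)
for height in out:
    if v > a:
        a = out // v
    else:
        out = out + a[17]
    height = out
v = v * v - height[out]
emit(33)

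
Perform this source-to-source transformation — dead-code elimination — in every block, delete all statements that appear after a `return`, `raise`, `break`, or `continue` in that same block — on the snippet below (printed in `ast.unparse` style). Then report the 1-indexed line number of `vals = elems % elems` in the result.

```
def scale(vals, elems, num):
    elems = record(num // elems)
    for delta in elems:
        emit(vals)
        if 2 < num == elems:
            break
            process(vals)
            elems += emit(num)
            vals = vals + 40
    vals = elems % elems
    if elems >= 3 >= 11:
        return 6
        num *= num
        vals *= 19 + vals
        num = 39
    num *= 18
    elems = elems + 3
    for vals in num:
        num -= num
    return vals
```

Transformed code:
def scale(vals, elems, num):
    elems = record(num // elems)
    for delta in elems:
        emit(vals)
        if 2 < num == elems:
            break
    vals = elems % elems
    if elems >= 3 >= 11:
        return 6
    num *= 18
    elems = elems + 3
    for vals in num:
        num -= num
    return vals

7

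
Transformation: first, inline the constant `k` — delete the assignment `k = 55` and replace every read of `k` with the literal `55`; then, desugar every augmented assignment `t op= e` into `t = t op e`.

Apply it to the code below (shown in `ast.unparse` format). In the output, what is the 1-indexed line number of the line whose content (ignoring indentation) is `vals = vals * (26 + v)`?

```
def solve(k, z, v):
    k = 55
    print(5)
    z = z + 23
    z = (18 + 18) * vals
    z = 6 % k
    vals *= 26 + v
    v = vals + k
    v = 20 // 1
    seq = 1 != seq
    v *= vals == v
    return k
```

6

Transformed code:
def solve(k, z, v):
    print(5)
    z = z + 23
    z = (18 + 18) * vals
    z = 6 % 55
    vals = vals * (26 + v)
    v = vals + 55
    v = 20 // 1
    seq = 1 != seq
    v = v * (vals == v)
    return 55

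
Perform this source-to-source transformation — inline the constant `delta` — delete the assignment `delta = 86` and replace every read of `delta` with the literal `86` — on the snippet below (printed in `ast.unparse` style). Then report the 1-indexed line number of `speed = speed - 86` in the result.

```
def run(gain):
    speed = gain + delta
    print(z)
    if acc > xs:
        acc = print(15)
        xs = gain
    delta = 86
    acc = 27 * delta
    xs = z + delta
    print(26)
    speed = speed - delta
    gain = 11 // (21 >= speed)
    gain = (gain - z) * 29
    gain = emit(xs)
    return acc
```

Transformed code:
def run(gain):
    speed = gain + 86
    print(z)
    if acc > xs:
        acc = print(15)
        xs = gain
    acc = 27 * 86
    xs = z + 86
    print(26)
    speed = speed - 86
    gain = 11 // (21 >= speed)
    gain = (gain - z) * 29
    gain = emit(xs)
    return acc

10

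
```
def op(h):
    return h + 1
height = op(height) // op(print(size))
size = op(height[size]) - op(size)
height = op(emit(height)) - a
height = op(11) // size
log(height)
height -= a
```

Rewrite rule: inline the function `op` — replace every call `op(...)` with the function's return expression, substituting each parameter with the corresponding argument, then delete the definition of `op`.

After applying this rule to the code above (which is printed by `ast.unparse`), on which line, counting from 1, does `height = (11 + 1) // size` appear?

Transformed code:
height = (height + 1) // (print(size) + 1)
size = height[size] + 1 - (size + 1)
height = emit(height) + 1 - a
height = (11 + 1) // size
log(height)
height -= a

4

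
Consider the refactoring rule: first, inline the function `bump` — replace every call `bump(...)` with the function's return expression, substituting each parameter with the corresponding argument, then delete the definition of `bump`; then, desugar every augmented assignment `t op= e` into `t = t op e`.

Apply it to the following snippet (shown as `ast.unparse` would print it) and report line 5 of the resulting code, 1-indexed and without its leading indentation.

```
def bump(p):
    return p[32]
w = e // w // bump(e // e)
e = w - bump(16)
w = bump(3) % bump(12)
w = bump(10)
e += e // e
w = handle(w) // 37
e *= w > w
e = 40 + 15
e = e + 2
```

e = e + e // e

Transformed code:
w = e // w // (e // e)[32]
e = w - 16[32]
w = 3[32] % 12[32]
w = 10[32]
e = e + e // e
w = handle(w) // 37
e = e * (w > w)
e = 40 + 15
e = e + 2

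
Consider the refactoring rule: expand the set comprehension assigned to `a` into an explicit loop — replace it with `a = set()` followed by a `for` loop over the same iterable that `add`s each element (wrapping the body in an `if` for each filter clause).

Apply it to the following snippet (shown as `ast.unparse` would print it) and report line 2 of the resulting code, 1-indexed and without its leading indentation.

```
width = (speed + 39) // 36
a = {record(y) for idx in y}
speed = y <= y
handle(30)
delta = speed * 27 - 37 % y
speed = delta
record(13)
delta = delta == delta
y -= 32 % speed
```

a = set()

Transformed code:
width = (speed + 39) // 36
a = set()
for idx in y:
    a.add(record(y))
speed = y <= y
handle(30)
delta = speed * 27 - 37 % y
speed = delta
record(13)
delta = delta == delta
y -= 32 % speed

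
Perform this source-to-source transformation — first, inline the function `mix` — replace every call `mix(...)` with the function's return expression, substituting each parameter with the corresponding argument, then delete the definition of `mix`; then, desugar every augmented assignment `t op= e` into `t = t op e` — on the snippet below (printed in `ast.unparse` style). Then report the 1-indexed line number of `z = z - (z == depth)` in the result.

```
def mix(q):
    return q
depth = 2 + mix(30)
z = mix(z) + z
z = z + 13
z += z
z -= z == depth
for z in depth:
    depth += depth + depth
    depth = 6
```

5

Transformed code:
depth = 2 + 30
z = z + z
z = z + 13
z = z + z
z = z - (z == depth)
for z in depth:
    depth = depth + (depth + depth)
    depth = 6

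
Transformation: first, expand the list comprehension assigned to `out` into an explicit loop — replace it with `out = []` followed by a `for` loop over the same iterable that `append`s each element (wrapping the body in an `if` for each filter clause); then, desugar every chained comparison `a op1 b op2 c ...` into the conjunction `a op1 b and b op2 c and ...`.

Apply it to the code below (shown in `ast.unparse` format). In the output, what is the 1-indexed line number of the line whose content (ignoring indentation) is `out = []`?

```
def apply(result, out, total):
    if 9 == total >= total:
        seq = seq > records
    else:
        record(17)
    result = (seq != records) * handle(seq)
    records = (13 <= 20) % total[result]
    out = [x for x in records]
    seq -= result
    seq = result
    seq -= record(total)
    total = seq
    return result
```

Transformed code:
def apply(result, out, total):
    if 9 == total and total >= total:
        seq = seq > records
    else:
        record(17)
    result = (seq != records) * handle(seq)
    records = (13 <= 20) % total[result]
    out = []
    for x in records:
        out.append(x)
    seq -= result
    seq = result
    seq -= record(total)
    total = seq
    return result

8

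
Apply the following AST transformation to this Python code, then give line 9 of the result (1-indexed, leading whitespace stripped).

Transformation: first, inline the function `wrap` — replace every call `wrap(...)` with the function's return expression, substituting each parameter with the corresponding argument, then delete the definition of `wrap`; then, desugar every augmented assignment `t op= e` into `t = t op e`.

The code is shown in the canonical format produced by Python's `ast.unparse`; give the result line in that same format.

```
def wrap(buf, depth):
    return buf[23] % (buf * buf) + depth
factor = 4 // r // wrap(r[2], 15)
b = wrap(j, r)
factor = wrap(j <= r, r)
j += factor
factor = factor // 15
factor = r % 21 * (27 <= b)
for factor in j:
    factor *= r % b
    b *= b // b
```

Transformed code:
factor = 4 // r // (r[2][23] % (r[2] * r[2]) + 15)
b = j[23] % (j * j) + r
factor = (j <= r)[23] % ((j <= r) * (j <= r)) + r
j = j + factor
factor = factor // 15
factor = r % 21 * (27 <= b)
for factor in j:
    factor = factor * (r % b)
    b = b * (b // b)

b = b * (b // b)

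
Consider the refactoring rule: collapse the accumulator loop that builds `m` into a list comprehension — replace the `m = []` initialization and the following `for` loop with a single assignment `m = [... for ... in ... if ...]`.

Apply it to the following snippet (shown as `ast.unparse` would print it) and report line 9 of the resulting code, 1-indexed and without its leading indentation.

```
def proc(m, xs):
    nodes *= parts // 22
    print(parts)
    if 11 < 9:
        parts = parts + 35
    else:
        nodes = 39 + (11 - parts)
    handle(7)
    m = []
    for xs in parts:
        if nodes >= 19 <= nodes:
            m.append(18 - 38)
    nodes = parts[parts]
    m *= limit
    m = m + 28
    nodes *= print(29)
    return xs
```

Transformed code:
def proc(m, xs):
    nodes *= parts // 22
    print(parts)
    if 11 < 9:
        parts = parts + 35
    else:
        nodes = 39 + (11 - parts)
    handle(7)
    m = [18 - 38 for xs in parts if nodes >= 19 <= nodes]
    nodes = parts[parts]
    m *= limit
    m = m + 28
    nodes *= print(29)
    return xs

m = [18 - 38 for xs in parts if nodes >= 19 <= nodes]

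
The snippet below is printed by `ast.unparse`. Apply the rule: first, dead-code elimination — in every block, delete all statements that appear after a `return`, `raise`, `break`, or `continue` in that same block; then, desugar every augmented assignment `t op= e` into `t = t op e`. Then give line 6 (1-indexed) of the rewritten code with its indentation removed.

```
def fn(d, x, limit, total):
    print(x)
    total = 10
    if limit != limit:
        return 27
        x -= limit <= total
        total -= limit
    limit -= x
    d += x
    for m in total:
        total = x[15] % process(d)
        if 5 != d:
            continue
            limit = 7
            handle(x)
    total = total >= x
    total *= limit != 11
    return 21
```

Transformed code:
def fn(d, x, limit, total):
    print(x)
    total = 10
    if limit != limit:
        return 27
    limit = limit - x
    d = d + x
    for m in total:
        total = x[15] % process(d)
        if 5 != d:
            continue
    total = total >= x
    total = total * (limit != 11)
    return 21

limit = limit - x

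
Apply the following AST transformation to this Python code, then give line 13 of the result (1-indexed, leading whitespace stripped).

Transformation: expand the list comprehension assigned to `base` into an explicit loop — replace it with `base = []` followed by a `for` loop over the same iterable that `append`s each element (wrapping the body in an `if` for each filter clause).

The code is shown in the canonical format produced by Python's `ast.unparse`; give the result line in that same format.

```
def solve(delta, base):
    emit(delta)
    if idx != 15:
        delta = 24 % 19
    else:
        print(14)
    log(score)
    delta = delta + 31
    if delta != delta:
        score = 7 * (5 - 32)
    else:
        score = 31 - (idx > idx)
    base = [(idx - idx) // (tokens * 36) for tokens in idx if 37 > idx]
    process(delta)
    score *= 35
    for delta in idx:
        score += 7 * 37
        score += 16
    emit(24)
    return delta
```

Transformed code:
def solve(delta, base):
    emit(delta)
    if idx != 15:
        delta = 24 % 19
    else:
        print(14)
    log(score)
    delta = delta + 31
    if delta != delta:
        score = 7 * (5 - 32)
    else:
        score = 31 - (idx > idx)
    base = []
    for tokens in idx:
        if 37 > idx:
            base.append((idx - idx) // (tokens * 36))
    process(delta)
    score *= 35
    for delta in idx:
        score += 7 * 37
        score += 16
    emit(24)
    return delta

base = []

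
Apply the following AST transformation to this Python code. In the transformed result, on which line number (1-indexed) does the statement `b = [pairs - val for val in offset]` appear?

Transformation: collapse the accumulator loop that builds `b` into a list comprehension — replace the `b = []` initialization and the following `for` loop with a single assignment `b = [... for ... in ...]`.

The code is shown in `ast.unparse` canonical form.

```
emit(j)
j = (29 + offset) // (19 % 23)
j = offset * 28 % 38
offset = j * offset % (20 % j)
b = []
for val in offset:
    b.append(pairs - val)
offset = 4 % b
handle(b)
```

5

Transformed code:
emit(j)
j = (29 + offset) // (19 % 23)
j = offset * 28 % 38
offset = j * offset % (20 % j)
b = [pairs - val for val in offset]
offset = 4 % b
handle(b)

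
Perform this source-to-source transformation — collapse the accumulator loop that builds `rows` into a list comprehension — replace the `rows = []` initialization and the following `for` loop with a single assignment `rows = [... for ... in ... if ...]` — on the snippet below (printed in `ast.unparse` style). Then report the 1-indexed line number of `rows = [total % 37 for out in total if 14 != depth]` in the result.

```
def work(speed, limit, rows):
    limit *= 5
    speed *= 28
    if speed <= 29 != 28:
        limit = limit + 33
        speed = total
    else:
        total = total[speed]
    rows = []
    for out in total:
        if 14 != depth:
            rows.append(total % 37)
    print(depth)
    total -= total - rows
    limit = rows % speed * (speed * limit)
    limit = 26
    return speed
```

Transformed code:
def work(speed, limit, rows):
    limit *= 5
    speed *= 28
    if speed <= 29 != 28:
        limit = limit + 33
        speed = total
    else:
        total = total[speed]
    rows = [total % 37 for out in total if 14 != depth]
    print(depth)
    total -= total - rows
    limit = rows % speed * (speed * limit)
    limit = 26
    return speed

9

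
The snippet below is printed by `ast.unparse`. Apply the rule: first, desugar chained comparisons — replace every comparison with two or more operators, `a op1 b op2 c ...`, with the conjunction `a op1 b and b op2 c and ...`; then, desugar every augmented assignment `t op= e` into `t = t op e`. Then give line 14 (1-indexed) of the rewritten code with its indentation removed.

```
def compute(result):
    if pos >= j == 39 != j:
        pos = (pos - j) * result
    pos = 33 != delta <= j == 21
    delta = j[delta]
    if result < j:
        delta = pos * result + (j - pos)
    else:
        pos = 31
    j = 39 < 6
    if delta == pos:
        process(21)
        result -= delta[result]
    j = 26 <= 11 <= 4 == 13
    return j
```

Transformed code:
def compute(result):
    if pos >= j and j == 39 and (39 != j):
        pos = (pos - j) * result
    pos = 33 != delta and delta <= j and (j == 21)
    delta = j[delta]
    if result < j:
        delta = pos * result + (j - pos)
    else:
        pos = 31
    j = 39 < 6
    if delta == pos:
        process(21)
        result = result - delta[result]
    j = 26 <= 11 and 11 <= 4 and (4 == 13)
    return j

j = 26 <= 11 and 11 <= 4 and (4 == 13)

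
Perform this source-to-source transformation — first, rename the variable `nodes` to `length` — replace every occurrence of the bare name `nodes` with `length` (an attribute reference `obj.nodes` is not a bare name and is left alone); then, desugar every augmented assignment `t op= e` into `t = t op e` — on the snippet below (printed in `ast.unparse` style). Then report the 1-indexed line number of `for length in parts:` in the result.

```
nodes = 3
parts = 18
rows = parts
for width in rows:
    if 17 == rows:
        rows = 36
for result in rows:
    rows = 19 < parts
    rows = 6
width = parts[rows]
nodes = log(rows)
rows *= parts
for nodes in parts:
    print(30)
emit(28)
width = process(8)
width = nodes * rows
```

13

Transformed code:
length = 3
parts = 18
rows = parts
for width in rows:
    if 17 == rows:
        rows = 36
for result in rows:
    rows = 19 < parts
    rows = 6
width = parts[rows]
length = log(rows)
rows = rows * parts
for length in parts:
    print(30)
emit(28)
width = process(8)
width = length * rows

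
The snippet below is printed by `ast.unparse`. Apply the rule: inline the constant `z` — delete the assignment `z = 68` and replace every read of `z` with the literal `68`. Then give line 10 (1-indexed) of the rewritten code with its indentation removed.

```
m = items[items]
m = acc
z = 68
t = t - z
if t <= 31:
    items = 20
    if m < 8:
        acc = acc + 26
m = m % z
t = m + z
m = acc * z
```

Transformed code:
m = items[items]
m = acc
t = t - 68
if t <= 31:
    items = 20
    if m < 8:
        acc = acc + 26
m = m % 68
t = m + 68
m = acc * 68

m = acc * 68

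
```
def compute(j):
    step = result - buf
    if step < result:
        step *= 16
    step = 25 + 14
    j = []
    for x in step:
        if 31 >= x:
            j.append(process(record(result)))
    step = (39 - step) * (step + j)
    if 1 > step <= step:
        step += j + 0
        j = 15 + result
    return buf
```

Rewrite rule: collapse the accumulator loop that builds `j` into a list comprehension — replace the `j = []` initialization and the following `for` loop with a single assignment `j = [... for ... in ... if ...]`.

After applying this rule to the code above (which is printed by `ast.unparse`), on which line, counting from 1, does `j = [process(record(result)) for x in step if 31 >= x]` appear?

6

Transformed code:
def compute(j):
    step = result - buf
    if step < result:
        step *= 16
    step = 25 + 14
    j = [process(record(result)) for x in step if 31 >= x]
    step = (39 - step) * (step + j)
    if 1 > step <= step:
        step += j + 0
        j = 15 + result
    return buf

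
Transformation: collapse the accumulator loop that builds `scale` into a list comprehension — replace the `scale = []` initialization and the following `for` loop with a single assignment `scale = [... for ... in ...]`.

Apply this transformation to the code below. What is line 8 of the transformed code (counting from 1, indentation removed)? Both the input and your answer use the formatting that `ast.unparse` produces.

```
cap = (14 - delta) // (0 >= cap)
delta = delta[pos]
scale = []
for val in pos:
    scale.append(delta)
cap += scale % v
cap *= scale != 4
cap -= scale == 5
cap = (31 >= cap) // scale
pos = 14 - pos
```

pos = 14 - pos

Transformed code:
cap = (14 - delta) // (0 >= cap)
delta = delta[pos]
scale = [delta for val in pos]
cap += scale % v
cap *= scale != 4
cap -= scale == 5
cap = (31 >= cap) // scale
pos = 14 - pos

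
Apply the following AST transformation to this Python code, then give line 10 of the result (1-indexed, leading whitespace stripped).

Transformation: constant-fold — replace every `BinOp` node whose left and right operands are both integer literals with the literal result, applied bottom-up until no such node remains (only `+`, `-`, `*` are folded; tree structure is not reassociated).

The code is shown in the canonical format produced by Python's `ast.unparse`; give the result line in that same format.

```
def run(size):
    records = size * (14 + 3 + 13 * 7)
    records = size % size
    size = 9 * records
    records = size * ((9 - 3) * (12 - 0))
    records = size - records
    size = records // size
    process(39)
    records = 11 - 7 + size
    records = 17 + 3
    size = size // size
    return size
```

records = 20

Transformed code:
def run(size):
    records = size * 108
    records = size % size
    size = 9 * records
    records = size * 72
    records = size - records
    size = records // size
    process(39)
    records = 4 + size
    records = 20
    size = size // size
    return size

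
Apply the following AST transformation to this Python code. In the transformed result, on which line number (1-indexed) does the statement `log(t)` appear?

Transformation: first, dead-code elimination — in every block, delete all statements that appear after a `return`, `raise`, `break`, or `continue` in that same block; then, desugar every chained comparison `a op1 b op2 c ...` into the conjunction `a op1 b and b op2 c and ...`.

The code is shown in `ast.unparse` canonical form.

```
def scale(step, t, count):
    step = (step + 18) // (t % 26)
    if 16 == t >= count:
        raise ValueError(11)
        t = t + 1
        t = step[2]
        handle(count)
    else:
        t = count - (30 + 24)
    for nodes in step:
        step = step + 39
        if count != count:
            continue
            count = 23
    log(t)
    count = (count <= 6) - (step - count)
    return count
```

Transformed code:
def scale(step, t, count):
    step = (step + 18) // (t % 26)
    if 16 == t and t >= count:
        raise ValueError(11)
    else:
        t = count - (30 + 24)
    for nodes in step:
        step = step + 39
        if count != count:
            continue
    log(t)
    count = (count <= 6) - (step - count)
    return count

11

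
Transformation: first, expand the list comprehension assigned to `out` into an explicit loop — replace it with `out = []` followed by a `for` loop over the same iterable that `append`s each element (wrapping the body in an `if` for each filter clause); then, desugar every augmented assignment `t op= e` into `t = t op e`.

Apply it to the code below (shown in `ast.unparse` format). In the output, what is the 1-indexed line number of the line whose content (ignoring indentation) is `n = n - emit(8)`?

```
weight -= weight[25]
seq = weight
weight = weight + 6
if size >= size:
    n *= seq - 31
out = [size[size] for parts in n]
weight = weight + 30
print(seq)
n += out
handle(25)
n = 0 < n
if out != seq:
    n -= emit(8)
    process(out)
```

15

Transformed code:
weight = weight - weight[25]
seq = weight
weight = weight + 6
if size >= size:
    n = n * (seq - 31)
out = []
for parts in n:
    out.append(size[size])
weight = weight + 30
print(seq)
n = n + out
handle(25)
n = 0 < n
if out != seq:
    n = n - emit(8)
    process(out)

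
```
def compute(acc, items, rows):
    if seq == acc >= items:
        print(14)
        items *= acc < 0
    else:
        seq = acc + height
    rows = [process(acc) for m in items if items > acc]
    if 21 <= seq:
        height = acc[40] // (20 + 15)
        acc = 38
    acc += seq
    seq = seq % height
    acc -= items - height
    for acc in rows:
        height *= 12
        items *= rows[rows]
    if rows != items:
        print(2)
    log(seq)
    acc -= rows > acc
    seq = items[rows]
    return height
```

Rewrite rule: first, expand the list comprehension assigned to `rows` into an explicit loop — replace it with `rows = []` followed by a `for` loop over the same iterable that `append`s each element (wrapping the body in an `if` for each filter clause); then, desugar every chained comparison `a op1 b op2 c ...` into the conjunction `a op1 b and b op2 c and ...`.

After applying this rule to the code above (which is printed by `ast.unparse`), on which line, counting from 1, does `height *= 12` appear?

Transformed code:
def compute(acc, items, rows):
    if seq == acc and acc >= items:
        print(14)
        items *= acc < 0
    else:
        seq = acc + height
    rows = []
    for m in items:
        if items > acc:
            rows.append(process(acc))
    if 21 <= seq:
        height = acc[40] // (20 + 15)
        acc = 38
    acc += seq
    seq = seq % height
    acc -= items - height
    for acc in rows:
        height *= 12
        items *= rows[rows]
    if rows != items:
        print(2)
    log(seq)
    acc -= rows > acc
    seq = items[rows]
    return height

18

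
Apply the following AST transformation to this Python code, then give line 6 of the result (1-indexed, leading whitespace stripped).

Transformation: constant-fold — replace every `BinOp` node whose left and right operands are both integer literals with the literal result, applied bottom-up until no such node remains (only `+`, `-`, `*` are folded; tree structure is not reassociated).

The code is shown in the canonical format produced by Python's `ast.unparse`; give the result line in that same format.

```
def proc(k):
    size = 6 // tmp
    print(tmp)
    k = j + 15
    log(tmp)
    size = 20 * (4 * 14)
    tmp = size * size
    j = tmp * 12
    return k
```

Transformed code:
def proc(k):
    size = 6 // tmp
    print(tmp)
    k = j + 15
    log(tmp)
    size = 1120
    tmp = size * size
    j = tmp * 12
    return k

size = 1120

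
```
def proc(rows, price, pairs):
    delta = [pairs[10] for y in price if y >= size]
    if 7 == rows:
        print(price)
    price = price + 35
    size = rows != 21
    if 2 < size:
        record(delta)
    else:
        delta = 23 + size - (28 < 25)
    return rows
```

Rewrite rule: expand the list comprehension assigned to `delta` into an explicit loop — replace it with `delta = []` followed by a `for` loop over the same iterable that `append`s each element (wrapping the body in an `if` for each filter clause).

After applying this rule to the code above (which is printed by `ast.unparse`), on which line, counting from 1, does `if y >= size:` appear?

4

Transformed code:
def proc(rows, price, pairs):
    delta = []
    for y in price:
        if y >= size:
            delta.append(pairs[10])
    if 7 == rows:
        print(price)
    price = price + 35
    size = rows != 21
    if 2 < size:
        record(delta)
    else:
        delta = 23 + size - (28 < 25)
    return rows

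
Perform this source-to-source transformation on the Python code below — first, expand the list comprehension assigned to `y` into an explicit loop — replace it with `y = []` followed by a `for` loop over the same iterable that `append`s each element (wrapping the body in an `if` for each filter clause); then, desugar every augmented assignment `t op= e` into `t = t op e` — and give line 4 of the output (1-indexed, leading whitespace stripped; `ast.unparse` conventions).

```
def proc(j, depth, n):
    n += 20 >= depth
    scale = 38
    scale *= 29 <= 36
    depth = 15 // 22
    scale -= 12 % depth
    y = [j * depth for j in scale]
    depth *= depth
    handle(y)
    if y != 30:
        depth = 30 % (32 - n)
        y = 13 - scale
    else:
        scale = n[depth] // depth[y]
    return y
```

scale = scale * (29 <= 36)

Transformed code:
def proc(j, depth, n):
    n = n + (20 >= depth)
    scale = 38
    scale = scale * (29 <= 36)
    depth = 15 // 22
    scale = scale - 12 % depth
    y = []
    for j in scale:
        y.append(j * depth)
    depth = depth * depth
    handle(y)
    if y != 30:
        depth = 30 % (32 - n)
        y = 13 - scale
    else:
        scale = n[depth] // depth[y]
    return y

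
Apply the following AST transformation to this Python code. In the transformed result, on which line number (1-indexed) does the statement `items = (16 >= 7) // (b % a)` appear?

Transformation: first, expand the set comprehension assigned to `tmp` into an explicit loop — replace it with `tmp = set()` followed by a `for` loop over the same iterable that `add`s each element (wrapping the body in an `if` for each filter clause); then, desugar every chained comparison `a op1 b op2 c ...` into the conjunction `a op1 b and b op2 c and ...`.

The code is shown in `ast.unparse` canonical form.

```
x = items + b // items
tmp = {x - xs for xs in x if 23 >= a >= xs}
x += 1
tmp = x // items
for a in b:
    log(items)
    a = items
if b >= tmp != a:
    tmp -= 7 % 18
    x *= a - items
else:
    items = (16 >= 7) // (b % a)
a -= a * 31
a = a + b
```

Transformed code:
x = items + b // items
tmp = set()
for xs in x:
    if 23 >= a and a >= xs:
        tmp.add(x - xs)
x += 1
tmp = x // items
for a in b:
    log(items)
    a = items
if b >= tmp and tmp != a:
    tmp -= 7 % 18
    x *= a - items
else:
    items = (16 >= 7) // (b % a)
a -= a * 31
a = a + b

15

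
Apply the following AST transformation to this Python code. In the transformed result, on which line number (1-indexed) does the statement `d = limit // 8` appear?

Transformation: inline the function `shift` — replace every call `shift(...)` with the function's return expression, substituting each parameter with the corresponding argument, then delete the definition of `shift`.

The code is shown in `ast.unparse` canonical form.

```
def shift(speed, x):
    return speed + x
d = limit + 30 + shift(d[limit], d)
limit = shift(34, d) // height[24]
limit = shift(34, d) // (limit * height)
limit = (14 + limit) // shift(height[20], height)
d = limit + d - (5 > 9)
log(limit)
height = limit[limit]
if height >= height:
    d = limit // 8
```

9

Transformed code:
d = limit + 30 + (d[limit] + d)
limit = (34 + d) // height[24]
limit = (34 + d) // (limit * height)
limit = (14 + limit) // (height[20] + height)
d = limit + d - (5 > 9)
log(limit)
height = limit[limit]
if height >= height:
    d = limit // 8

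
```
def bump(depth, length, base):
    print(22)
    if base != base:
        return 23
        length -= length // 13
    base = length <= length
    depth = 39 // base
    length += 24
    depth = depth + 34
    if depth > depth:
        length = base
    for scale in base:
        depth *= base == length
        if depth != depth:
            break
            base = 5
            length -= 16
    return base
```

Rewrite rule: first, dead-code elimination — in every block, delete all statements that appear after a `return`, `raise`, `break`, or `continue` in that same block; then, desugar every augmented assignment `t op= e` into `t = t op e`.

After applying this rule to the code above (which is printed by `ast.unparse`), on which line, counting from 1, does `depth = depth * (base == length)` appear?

12

Transformed code:
def bump(depth, length, base):
    print(22)
    if base != base:
        return 23
    base = length <= length
    depth = 39 // base
    length = length + 24
    depth = depth + 34
    if depth > depth:
        length = base
    for scale in base:
        depth = depth * (base == length)
        if depth != depth:
            break
    return base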